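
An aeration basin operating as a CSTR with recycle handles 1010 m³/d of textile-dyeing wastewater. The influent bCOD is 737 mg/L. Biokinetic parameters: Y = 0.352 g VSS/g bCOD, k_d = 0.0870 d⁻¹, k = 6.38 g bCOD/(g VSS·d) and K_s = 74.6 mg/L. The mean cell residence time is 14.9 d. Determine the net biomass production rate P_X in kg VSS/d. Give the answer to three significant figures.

For a completely mixed reactor with recycle the Lawrence–McCarty relation gives S = K_s·(1 + k_d·θ_c) / [θ_c·(Y·k − k_d) − 1] = 74.6 × (1 + 0.0870 × 14.9) / [14.9 × (0.352 × 6.38 − 0.0870) − 1] = 171.3 / 31.17 = 5.497 mg/L.
Y_obs = Y / (1 + k_d θ_c) = 0.352 / (1 + 0.0870 × 14.9) = 0.352 / 2.296 = 0.1533.
Substrate removed = Q·(S₀ − S) = 1010 m³/d × (737 − 5.50) g/m³ = 7.39×10^5 g/d = 738.8 kg/d.
So the net sludge growth is P_X = 0.1533 × 738.8 = 113.3 kg VSS/d.

P_X ≈ 113 kg VSS/d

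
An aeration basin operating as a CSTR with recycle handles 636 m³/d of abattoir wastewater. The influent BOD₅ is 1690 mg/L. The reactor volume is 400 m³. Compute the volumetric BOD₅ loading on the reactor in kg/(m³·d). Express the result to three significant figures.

L_v = Q S₀ / V = 636 × 1690 × 10⁻³ / 400.0 = 2.687 kg/(m³·d).

L_v ≈ 2.69 kg BOD₅/(m³·d)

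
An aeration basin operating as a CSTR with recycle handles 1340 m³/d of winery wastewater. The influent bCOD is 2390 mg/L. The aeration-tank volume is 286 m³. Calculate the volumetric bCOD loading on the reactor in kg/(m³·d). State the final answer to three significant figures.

L_v ≈ 11.2 kg bCOD/(m³·d)

L_v = Q S₀ / V = 1340 × 2390 × 10⁻³ / 286.0 = 11.20 kg/(m³·d).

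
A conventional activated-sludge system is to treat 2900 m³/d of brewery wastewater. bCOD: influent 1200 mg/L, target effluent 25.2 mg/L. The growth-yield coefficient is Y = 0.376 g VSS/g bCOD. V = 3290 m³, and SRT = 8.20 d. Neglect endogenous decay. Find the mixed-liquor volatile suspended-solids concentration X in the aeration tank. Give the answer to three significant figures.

Without decay, X = Y Q (S₀−S) θ_c / V = 0.376 × 2900 × (1200 − 25.2) × 8.20 / 3290 = 3193 mg/L.

X ≈ 3190 mg/L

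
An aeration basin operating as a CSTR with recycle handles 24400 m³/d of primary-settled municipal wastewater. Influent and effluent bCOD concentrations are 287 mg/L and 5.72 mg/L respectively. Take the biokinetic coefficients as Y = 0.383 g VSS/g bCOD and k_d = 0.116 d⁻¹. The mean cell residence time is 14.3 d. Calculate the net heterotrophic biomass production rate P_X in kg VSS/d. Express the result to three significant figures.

The observed yield is Y_obs = Y/(1 + k_d·θ_c) = 0.383 / (1 + 0.116 × 14.3) = 0.383 / 2.659 = 0.1440 g VSS per g bCOD removed.
Mass of bCOD removed per day: Q(S₀ − S) = 24400 × 281.3 g/m³ = 6863 kg/d.
Net biomass production P_X = Y_obs × Q·(S₀ − S) = 0.1440 × 6863 = 988.6 kg VSS/d.

P_X ≈ 989 kg VSS/d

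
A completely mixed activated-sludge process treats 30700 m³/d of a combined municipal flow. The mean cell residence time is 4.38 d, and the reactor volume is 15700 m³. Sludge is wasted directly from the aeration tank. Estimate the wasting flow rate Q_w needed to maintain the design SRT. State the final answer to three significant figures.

Q_w ≈ 3580 m³/d

With mixed-liquor wasting, θ_c = V/Q_w, so Q_w = V/θ_c = 15700/4.38 = 3584 m³/d.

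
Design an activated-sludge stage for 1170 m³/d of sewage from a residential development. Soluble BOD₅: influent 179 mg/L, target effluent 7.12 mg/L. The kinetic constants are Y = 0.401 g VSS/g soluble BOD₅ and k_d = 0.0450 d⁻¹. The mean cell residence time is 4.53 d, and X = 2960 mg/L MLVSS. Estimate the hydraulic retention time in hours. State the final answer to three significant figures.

From the SRT design equation V = Y Q (S₀−S) θ_c / [X (1 + k_d θ_c)] = 0.401 × 1170 × (179 − 7.12) × 4.53 / [2960 × (1 + 0.0450 × 4.53)] = 3.65×10^5 / 3563 = 102.5 m³.
HRT = V/Q = 102.5 m³ / 1170 m³·d⁻¹ = 0.08762 d × 24 = 2.103 h.

τ ≈ 2.10 h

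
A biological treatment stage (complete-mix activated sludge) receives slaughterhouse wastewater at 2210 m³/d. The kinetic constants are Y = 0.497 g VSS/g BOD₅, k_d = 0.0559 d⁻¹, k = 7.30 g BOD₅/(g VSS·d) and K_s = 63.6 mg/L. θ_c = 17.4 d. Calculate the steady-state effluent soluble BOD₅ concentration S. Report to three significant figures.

Effluent substrate depends only on kinetics and SRT: S = K_s(1 + k_d θ_c) / [θ_c(Yk − k_d) − 1] = 63.6 × (1 + 0.0559 × 17.4) / [17.4 × (0.497 × 7.30 − 0.0559) − 1] = 125.5 / 61.16 = 2.051 mg/L.

S ≈ 2.05 mg/L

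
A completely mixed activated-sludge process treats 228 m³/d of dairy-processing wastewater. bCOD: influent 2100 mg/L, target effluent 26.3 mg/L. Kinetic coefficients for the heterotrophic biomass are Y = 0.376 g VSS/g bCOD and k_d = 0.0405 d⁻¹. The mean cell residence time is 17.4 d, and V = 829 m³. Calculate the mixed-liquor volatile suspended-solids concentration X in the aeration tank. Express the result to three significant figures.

X ≈ 2190 mg/L

Solving the biomass balance for X: X = Y Q (S₀−S) θ_c / [V (1+k_d θ_c)] = 0.376 × 228 × (2100 − 26.3) × 17.4 / [829 × (1 + 0.0405 × 17.4)] = 2189 mg/L.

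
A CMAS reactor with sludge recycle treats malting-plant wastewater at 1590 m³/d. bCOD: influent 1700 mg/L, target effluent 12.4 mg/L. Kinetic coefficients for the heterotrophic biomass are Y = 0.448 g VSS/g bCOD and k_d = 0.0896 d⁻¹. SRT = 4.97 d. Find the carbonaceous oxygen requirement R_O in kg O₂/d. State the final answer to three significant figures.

R_O ≈ 1500 kg O₂/d

Y_obs = Y / (1 + k_d θ_c) = 0.448 / (1 + 0.0896 × 4.97) = 0.448 / 1.445 = 0.3100.
Substrate removed = Q·(S₀ − S) = 1590 m³/d × (1700 − 12.4) g/m³ = 2.68×10^6 g/d = 2683 kg/d.
P_X = Y_obs·Q·(S₀ − S) = 0.3100 × 2683 = 831.7 kg VSS/d.
R_O = Q·(S₀ − S) − 1.42·P_X = 2683 − 1.42 × 831.7 = 1502 kg O₂/d.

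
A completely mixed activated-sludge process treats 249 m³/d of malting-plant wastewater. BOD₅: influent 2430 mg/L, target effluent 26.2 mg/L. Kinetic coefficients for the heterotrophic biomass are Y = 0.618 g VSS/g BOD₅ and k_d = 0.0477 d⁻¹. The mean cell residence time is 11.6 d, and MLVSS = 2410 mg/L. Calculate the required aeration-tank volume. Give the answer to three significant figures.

Rearranging the biomass balance for a CMAS with decay, V = Y·Q·ΔS·θ_c / [X·(1+k_d θ_c)] = 0.618 × 249 × (2430 − 26.2) × 11.6 / [2410 × (1 + 0.0477 × 11.6)] = 4.29×10^6 / 3744 = 1146 m³.

V ≈ 1150 m³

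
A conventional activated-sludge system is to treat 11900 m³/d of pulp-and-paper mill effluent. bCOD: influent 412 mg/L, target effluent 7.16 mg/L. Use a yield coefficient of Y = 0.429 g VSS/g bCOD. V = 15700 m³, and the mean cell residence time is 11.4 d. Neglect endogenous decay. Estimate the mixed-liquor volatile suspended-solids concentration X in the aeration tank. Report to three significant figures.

From V·X = Y·Q·(S₀ − S)·θ_c (decay neglected): X = 0.429 × 11900 × (412 − 7.16) × 11.4 / 15700 = 1501 mg/L.

X ≈ 1500 mg/L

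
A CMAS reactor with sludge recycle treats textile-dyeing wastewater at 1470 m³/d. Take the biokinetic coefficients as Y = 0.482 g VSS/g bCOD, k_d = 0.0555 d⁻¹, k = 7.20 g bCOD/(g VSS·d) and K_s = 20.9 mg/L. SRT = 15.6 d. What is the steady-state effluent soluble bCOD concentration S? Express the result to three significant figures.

From the Monod/SRT balance for a CMAS, S = K_s·(1+k_d θ_c)/[θ_c·(Y k − k_d) − 1] = 20.9 × (1 + 0.0555 × 15.6) / [15.6 × (0.482 × 7.20 − 0.0555) − 1] = 39.00 / 52.27 = 0.7460 mg/L.

S ≈ 0.746 mg/L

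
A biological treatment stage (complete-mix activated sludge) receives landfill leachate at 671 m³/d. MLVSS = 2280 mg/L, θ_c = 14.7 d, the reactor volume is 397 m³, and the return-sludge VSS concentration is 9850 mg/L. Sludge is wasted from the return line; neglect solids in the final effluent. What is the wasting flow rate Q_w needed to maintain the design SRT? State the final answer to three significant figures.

Wasting from the return line (neglecting effluent solids): Q_w = V·X / (θ_c·X_r) = 397.0 × 2280 / (14.7 × 9850) = 6.251 m³/d.

Q_w ≈ 6.25 m³/d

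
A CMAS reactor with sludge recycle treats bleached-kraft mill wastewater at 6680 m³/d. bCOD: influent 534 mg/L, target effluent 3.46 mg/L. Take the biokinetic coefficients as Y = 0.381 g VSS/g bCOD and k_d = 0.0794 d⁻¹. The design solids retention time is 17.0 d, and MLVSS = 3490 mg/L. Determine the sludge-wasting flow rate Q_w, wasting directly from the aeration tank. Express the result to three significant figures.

From the SRT design equation V = Y Q (S₀−S) θ_c / [X (1 + k_d θ_c)] = 0.381 × 6680 × (534 − 3.46) × 17.0 / [3490 × (1 + 0.0794 × 17.0)] = 2.3×10^7 / 8201 = 2799 m³.
Wasting from the aeration tank: Q_w = V / θ_c = 2799 / 17.0 = 164.7 m³/d.

Q_w ≈ 165 m³/d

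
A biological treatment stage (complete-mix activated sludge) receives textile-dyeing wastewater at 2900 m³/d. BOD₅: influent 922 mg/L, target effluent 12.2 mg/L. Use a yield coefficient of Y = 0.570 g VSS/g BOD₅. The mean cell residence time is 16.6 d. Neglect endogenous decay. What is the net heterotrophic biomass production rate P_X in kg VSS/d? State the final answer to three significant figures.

No decay correction is needed, so Y_obs = Y = 0.570.
Substrate removed = Q·(S₀ − S) = 2900 m³/d × (922 − 12.2) g/m³ = 2.64×10^6 g/d = 2638 kg/d.
So the net sludge growth is P_X = 0.5700 × 2638 = 1504 kg VSS/d.

P_X ≈ 1500 kg VSS/d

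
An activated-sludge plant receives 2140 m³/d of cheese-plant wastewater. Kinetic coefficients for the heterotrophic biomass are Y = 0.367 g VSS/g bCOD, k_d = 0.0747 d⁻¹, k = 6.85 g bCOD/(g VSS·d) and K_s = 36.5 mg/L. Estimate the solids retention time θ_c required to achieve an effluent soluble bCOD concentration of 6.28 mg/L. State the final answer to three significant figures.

At the target effluent, Y k S/(K_s+S) = 0.367×6.85×6.28/42.78 = 0.3690 d⁻¹.
Then 1/θ_c = μ − k_d = 0.3690 − 0.0747 = 0.2943 d⁻¹, giving θ_c = 3.397 d.

θ_c ≈ 3.40 d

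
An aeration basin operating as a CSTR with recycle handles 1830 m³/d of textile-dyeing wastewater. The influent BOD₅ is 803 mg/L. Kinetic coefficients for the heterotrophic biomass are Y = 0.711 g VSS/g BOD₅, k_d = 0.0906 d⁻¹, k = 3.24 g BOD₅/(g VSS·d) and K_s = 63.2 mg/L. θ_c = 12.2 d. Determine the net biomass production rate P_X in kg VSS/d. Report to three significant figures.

From the Monod/SRT balance for a CMAS, S = K_s·(1+k_d θ_c)/[θ_c·(Y k − k_d) − 1] = 63.2 × (1 + 0.0906 × 12.2) / [12.2 × (0.711 × 3.24 − 0.0906) − 1] = 133.1 / 26.00 = 5.118 mg/L.
The observed yield is Y_obs = Y/(1 + k_d·θ_c) = 0.711 / (1 + 0.0906 × 12.2) = 0.711 / 2.105 = 0.3377 g VSS per g BOD₅ removed.
Mass of BOD₅ removed per day: Q(S₀ − S) = 1830 × 797.9 g/m³ = 1460 kg/d.
P_X = Y_obs · Q(S₀ − S) = 0.3377 × 1460 = 493.1 kg VSS/d.

P_X ≈ 493 kg VSS/d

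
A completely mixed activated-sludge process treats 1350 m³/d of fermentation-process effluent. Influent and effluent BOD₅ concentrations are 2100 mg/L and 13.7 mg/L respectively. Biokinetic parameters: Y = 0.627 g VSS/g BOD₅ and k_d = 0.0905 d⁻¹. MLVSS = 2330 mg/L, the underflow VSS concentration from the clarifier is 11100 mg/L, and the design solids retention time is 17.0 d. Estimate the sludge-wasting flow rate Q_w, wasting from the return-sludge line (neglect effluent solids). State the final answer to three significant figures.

Steady-state biomass mass balance: V·X·(1 + k_d·θ_c) = Y·Q·(S₀ − S)·θ_c, so V = 0.627 × 1350 × (2100 − 13.7) × 17.0 / [2330 × (1 + 0.0905 × 17.0)] = 3×10^7 / 5915 = 5076 m³.
Q_w = (V·X)/(θ_c X_r) = 5076 × 2330 / (17.0 × 11100) = 62.67 m³/d.

Q_w ≈ 62.7 m³/d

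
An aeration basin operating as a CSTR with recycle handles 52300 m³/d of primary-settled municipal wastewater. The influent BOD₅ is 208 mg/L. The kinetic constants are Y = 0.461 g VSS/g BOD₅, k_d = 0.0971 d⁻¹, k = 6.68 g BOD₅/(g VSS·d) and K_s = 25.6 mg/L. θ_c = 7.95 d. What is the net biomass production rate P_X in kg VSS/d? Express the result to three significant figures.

P_X ≈ 2800 kg VSS/d

From the Monod/SRT balance for a CMAS, S = K_s·(1+k_d θ_c)/[θ_c·(Y k − k_d) − 1] = 25.6 × (1 + 0.0971 × 7.95) / [7.95 × (0.461 × 6.68 − 0.0971) − 1] = 45.36 / 22.71 = 1.997 mg/L.
Y_obs = Y / (1 + k_d θ_c) = 0.461 / (1 + 0.0971 × 7.95) = 0.461 / 1.772 = 0.2602.
Q·(S₀ − S) = 52300 × (208 − 2.00) × 10⁻³ = 10774 kg/d removed.
Net biomass production P_X = Y_obs × Q·(S₀ − S) = 0.2602 × 10774 = 2803 kg VSS/d.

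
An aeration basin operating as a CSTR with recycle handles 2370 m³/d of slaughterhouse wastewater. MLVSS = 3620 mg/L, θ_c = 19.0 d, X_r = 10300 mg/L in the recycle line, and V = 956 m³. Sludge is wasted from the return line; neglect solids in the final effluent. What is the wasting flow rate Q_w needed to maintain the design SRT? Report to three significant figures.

Q_w = (V·X)/(θ_c X_r) = 956.0 × 3620 / (19.0 × 10300) = 17.68 m³/d.

Q_w ≈ 17.7 m³/d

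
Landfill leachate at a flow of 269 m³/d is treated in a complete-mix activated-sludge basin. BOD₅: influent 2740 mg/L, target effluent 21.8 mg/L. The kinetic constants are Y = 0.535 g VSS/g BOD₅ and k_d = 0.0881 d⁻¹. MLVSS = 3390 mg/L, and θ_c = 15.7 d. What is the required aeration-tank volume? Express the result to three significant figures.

V ≈ 760 m³

From the SRT design equation V = Y Q (S₀−S) θ_c / [X (1 + k_d θ_c)] = 0.535 × 269 × (2740 − 21.8) × 15.7 / [3390 × (1 + 0.0881 × 15.7)] = 6.14×10^6 / 8079 = 760.2 m³.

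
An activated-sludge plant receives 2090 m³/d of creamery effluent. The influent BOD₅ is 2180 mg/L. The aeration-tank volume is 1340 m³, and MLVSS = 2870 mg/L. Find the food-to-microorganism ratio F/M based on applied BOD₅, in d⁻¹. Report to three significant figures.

Food-to-microorganism ratio F/M = Q S₀ / (V X) = 2090 × 2180 / (1340 × 2870) = 1.185 d⁻¹.

F/M ≈ 1.18 d⁻¹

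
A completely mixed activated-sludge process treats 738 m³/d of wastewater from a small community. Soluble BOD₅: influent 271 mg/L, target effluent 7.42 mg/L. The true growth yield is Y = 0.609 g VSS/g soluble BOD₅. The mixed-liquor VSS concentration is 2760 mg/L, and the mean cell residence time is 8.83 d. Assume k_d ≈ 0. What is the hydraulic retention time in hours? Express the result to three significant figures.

τ ≈ 12.3 h

With k_d = 0 the design equation reduces to V = Y Q (S₀−S) θ_c / X = 0.609 × 738 × (271 − 7.42) × 8.83 / 2760 = 379.0 m³.
τ = V/Q = 379.0/738 = 0.5135 d, or 12.33 h.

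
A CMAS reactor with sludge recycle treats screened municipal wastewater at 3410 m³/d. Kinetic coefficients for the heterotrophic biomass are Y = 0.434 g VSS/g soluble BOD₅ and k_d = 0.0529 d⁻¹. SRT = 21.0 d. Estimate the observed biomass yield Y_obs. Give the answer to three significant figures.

Y_obs ≈ 0.206 g VSS/g soluble BOD₅

Correct the yield for decay: Y_obs = Y/(1 + k_d θ_c) = 0.434 / (1 + 0.0529 × 21.0) = 0.434 / 2.111 = 0.2056.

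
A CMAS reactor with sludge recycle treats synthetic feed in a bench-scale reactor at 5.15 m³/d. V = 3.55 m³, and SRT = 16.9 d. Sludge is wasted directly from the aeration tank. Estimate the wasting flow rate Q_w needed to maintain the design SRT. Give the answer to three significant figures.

Q_w ≈ 0.210 m³/d

With mixed-liquor wasting, θ_c = V/Q_w, so Q_w = V/θ_c = 3.550/16.9 = 0.2101 m³/d.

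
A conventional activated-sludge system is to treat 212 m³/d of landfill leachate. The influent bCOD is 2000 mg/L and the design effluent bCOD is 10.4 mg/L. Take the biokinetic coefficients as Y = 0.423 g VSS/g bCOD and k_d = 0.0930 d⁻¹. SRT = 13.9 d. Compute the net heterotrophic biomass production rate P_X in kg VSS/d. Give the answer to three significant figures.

Correct the yield for decay: Y_obs = Y/(1 + k_d θ_c) = 0.423 / (1 + 0.0930 × 13.9) = 0.423 / 2.293 = 0.1845.
Q·(S₀ − S) = 212 × (2000 − 10.4) × 10⁻³ = 421.8 kg/d removed.
Biomass produced: P_X = Y_obs·Q·ΔS = 0.1845 × 421.8 ≈ 77.82 kg VSS/d.

P_X ≈ 77.8 kg VSS/d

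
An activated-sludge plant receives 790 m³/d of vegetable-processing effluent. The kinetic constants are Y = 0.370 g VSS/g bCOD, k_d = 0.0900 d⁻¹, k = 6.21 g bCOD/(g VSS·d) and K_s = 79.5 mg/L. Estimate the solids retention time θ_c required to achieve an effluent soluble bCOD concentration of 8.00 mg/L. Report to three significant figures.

θ_c ≈ 8.33 d

From 1/θ_c = Y·k·S/(K_s + S) − k_d: Y·k·S/(K_s+S) = 0.370 × 6.21 × 8.00 / (79.5 + 8.00) = 0.2101 d⁻¹.
1/θ_c = 0.2101 − 0.0900 = 0.1201 d⁻¹, so θ_c = 8.328 d.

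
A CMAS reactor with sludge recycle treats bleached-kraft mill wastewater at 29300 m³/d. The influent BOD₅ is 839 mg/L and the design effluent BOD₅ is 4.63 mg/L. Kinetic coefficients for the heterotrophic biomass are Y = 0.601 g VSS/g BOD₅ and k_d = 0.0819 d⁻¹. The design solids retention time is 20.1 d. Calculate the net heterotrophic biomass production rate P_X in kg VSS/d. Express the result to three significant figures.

Y_obs = Y / (1 + k_d θ_c) = 0.601 / (1 + 0.0819 × 20.1) = 0.601 / 2.646 = 0.2271.
Q·(S₀ − S) = 29300 × (839 − 4.63) × 10⁻³ = 24447 kg/d removed.
Biomass produced: P_X = Y_obs·Q·ΔS = 0.2271 × 24447 ≈ 5552 kg VSS/d.

P_X ≈ 5550 kg VSS/d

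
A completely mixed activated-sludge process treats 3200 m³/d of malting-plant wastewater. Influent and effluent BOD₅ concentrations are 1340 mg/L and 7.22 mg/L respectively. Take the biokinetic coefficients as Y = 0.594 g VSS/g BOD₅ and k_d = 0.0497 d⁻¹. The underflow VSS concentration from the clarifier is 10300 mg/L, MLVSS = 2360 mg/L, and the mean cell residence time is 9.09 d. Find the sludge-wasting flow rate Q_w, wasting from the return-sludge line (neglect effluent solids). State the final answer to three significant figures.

Steady-state biomass mass balance: V·X·(1 + k_d·θ_c) = Y·Q·(S₀ − S)·θ_c, so V = 0.594 × 3200 × (1340 − 7.22) × 9.09 / [2360 × (1 + 0.0497 × 9.09)] = 2.3×10^7 / 3426 = 6721 m³.
Q_w = (V·X)/(θ_c X_r) = 6721 × 2360 / (9.09 × 10300) = 169.4 m³/d.

Q_w ≈ 169 m³/d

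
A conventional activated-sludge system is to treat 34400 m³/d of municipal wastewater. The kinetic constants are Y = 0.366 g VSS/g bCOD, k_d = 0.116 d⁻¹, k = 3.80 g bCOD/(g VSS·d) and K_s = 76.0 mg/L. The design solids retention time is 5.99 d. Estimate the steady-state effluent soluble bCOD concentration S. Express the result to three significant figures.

Effluent substrate depends only on kinetics and SRT: S = K_s(1 + k_d θ_c) / [θ_c(Yk − k_d) − 1] = 76.0 × (1 + 0.116 × 5.99) / [5.99 × (0.366 × 3.80 − 0.116) − 1] = 128.8 / 6.636 = 19.41 mg/L.

S ≈ 19.4 mg/L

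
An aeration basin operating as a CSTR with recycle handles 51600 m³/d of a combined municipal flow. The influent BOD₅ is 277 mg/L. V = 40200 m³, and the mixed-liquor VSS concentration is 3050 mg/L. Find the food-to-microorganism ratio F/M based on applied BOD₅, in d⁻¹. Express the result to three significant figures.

F/M = Q·S₀ / (V·X) = 51600 × 277 / (40200 × 3050) = 0.1166 g BOD₅·(g VSS·d)⁻¹.

F/M ≈ 0.117 d⁻¹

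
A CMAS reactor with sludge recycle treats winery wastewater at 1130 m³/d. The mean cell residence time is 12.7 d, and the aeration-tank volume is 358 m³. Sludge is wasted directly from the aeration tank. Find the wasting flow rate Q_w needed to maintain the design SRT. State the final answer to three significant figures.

Q_w ≈ 28.2 m³/d

Wasting from the aeration tank: Q_w = V / θ_c = 358.0 / 12.7 = 28.19 m³/d.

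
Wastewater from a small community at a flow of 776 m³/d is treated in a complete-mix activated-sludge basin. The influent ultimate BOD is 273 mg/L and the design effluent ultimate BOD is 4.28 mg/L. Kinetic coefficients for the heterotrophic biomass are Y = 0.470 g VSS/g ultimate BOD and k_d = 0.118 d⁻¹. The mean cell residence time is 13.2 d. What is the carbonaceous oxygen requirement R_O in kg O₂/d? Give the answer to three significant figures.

Y_obs = Y / (1 + k_d θ_c) = 0.470 / (1 + 0.118 × 13.2) = 0.470 / 2.558 = 0.1838.
Substrate removed = Q·(S₀ − S) = 776 m³/d × (273 − 4.28) g/m³ = 2.09×10^5 g/d = 208.5 kg/d.
Net sludge production P_X = 0.1838 × 208.5 = 38.32 kg VSS/d.
Carbonaceous O₂ demand = substrate oxidised − cell-mass equivalent = 208.5 − 1.42 × 38.32 = 154.1 kg O₂/d.

R_O ≈ 154 kg O₂/d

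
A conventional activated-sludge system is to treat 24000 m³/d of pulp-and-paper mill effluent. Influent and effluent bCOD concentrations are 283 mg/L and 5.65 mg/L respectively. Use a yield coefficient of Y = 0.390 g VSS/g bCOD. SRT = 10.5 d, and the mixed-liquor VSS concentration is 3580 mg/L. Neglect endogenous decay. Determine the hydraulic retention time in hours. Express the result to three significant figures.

τ ≈ 7.61 h

With k_d = 0 the design equation reduces to V = Y Q (S₀−S) θ_c / X = 0.390 × 24000 × (283 − 5.65) × 10.5 / 3580 = 7614 m³.
HRT = V/Q = 7614 m³ / 24000 m³·d⁻¹ = 0.3172 d × 24 = 7.614 h.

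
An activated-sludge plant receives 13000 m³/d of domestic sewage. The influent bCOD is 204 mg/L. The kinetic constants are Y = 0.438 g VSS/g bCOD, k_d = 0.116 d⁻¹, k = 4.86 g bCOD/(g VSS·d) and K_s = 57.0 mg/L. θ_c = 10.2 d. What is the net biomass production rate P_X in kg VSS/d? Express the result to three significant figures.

From the Monod/SRT balance for a CMAS, S = K_s·(1+k_d θ_c)/[θ_c·(Y k − k_d) − 1] = 57.0 × (1 + 0.116 × 10.2) / [10.2 × (0.438 × 4.86 − 0.116) − 1] = 124.4 / 19.53 = 6.372 mg/L.
Correct the yield for decay: Y_obs = Y/(1 + k_d θ_c) = 0.438 / (1 + 0.116 × 10.2) = 0.438 / 2.183 = 0.2006.
Q·(S₀ − S) = 13000 × (204 − 6.37) × 10⁻³ = 2569 kg/d removed.
Net biomass production P_X = Y_obs × Q·(S₀ − S) = 0.2006 × 2569 = 515.4 kg VSS/d.

P_X ≈ 515 kg VSS/d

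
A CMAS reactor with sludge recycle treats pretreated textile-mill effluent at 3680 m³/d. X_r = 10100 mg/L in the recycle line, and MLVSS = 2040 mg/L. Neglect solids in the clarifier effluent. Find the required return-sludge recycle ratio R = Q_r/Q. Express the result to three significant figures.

R ≈ 0.253

Mass balance around the secondary clarifier (neglecting effluent solids): R = X / (X_r − X) = 2040 / (10100 − 2040) = 0.2531.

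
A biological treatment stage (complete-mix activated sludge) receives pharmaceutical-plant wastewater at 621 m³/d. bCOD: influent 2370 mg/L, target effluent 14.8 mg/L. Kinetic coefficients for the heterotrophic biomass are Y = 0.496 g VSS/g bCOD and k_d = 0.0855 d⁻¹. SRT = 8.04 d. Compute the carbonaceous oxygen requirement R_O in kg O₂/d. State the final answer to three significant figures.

R_O ≈ 852 kg O₂/d

Observed yield with endogenous decay: Y_obs = Y / (1 + k_d·θ_c) = 0.496 / (1 + 0.0855 × 8.04) = 0.496 / 1.687 = 0.2939 g VSS/g bCOD.
ΔS = 2370 − 14.8 = 2355 mg/L, so the substrate removal rate is 621 × 2355/1000 = 1463 kg bCOD/d.
Net sludge production P_X = 0.2939 × 1463 = 429.9 kg VSS/d.
Carbonaceous O₂ demand = substrate oxidised − cell-mass equivalent = 1463 − 1.42 × 429.9 = 852.1 kg O₂/d.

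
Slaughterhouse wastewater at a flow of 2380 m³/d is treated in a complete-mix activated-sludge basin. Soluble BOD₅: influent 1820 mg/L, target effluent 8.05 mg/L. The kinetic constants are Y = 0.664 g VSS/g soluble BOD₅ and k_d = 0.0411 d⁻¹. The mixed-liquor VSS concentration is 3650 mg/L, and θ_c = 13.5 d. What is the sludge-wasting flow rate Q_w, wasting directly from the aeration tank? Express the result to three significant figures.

Rearranging the biomass balance for a CMAS with decay, V = Y·Q·ΔS·θ_c / [X·(1+k_d θ_c)] = 0.664 × 2380 × (1820 − 8.05) × 13.5 / [3650 × (1 + 0.0411 × 13.5)] = 3.87×10^7 / 5675 = 6812 m³.
For wasting at MLVSS concentration, Q_w = V/θ_c = 6812/13.5 = 504.6 m³/d.

Q_w ≈ 505 m³/d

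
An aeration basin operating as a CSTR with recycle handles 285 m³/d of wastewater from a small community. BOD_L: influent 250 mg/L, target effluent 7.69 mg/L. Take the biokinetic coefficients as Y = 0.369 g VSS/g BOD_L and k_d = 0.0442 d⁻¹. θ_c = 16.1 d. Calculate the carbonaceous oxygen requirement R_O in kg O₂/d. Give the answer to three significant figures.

R_O ≈ 47.9 kg O₂/d

Correct the yield for decay: Y_obs = Y/(1 + k_d θ_c) = 0.369 / (1 + 0.0442 × 16.1) = 0.369 / 1.712 = 0.2156.
Substrate removed = Q·(S₀ − S) = 285 m³/d × (250 − 7.69) g/m³ = 6.91×10^4 g/d = 69.06 kg/d.
Net sludge production P_X = 0.2156 × 69.06 = 14.89 kg VSS/d.
R_O = Q·(S₀ − S) − 1.42·P_X = 69.06 − 1.42 × 14.89 = 47.92 kg O₂/d.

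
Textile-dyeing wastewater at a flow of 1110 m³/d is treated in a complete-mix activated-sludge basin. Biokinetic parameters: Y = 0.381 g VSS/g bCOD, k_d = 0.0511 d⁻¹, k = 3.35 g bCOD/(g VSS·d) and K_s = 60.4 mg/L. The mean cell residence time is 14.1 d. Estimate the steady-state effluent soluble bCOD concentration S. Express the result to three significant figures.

S ≈ 6.38 mg/L

Effluent substrate depends only on kinetics and SRT: S = K_s(1 + k_d θ_c) / [θ_c(Yk − k_d) − 1] = 60.4 × (1 + 0.0511 × 14.1) / [14.1 × (0.381 × 3.35 − 0.0511) − 1] = 103.9 / 16.28 = 6.385 mg/L.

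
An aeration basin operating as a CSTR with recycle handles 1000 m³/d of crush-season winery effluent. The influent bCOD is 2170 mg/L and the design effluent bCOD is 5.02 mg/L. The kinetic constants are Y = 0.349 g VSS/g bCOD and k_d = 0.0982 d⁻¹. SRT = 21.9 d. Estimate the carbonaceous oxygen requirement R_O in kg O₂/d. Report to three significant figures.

Y_obs = Y / (1 + k_d θ_c) = 0.349 / (1 + 0.0982 × 21.9) = 0.349 / 3.151 = 0.1108.
Substrate removed = Q·(S₀ − S) = 1000 m³/d × (2170 − 5.02) g/m³ = 2.16×10^6 g/d = 2165 kg/d.
Biomass synthesised: P_X = Y_obs × 2165 = 239.8 kg VSS/d.
R_O = Q·(S₀ − S) − 1.42·P_X = 2165 − 1.42 × 239.8 = 1824 kg O₂/d.

R_O ≈ 1820 kg O₂/d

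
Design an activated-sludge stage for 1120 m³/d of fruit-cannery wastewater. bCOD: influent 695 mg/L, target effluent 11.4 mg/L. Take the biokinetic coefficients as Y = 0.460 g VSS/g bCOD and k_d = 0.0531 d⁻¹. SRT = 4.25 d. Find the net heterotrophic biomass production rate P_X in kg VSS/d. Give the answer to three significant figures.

P_X ≈ 287 kg VSS/d

Y_obs = Y / (1 + k_d θ_c) = 0.460 / (1 + 0.0531 × 4.25) = 0.460 / 1.226 = 0.3753.
Substrate removed = Q·(S₀ − S) = 1120 m³/d × (695 − 11.4) g/m³ = 7.66×10^5 g/d = 765.6 kg/d.
Net biomass production P_X = Y_obs × Q·(S₀ − S) = 0.3753 × 765.6 = 287.3 kg VSS/d.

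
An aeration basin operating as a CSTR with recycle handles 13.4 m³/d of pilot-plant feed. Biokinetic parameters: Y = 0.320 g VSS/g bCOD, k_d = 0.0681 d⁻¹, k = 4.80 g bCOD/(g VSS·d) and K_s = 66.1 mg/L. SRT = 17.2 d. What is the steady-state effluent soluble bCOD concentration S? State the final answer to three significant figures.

S ≈ 5.92 mg/L

For a completely mixed reactor with recycle the Lawrence–McCarty relation gives S = K_s·(1 + k_d·θ_c) / [θ_c·(Y·k − k_d) − 1] = 66.1 × (1 + 0.0681 × 17.2) / [17.2 × (0.320 × 4.80 − 0.0681) − 1] = 143.5 / 24.25 = 5.919 mg/L.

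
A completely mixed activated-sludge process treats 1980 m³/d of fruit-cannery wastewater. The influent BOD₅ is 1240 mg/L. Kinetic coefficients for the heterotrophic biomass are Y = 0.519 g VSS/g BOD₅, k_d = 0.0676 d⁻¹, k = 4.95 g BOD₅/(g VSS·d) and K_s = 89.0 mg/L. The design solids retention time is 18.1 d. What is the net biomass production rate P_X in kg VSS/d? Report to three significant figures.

P_X ≈ 571 kg VSS/d

From the Monod/SRT balance for a CMAS, S = K_s·(1+k_d θ_c)/[θ_c·(Y k − k_d) − 1] = 89.0 × (1 + 0.0676 × 18.1) / [18.1 × (0.519 × 4.95 − 0.0676) − 1] = 197.9 / 44.28 = 4.470 mg/L.
Y_obs = Y / (1 + k_d θ_c) = 0.519 / (1 + 0.0676 × 18.1) = 0.519 / 2.224 = 0.2334.
ΔS = 1240 − 4.47 = 1236 mg/L, so the substrate removal rate is 1980 × 1236/1000 = 2446 kg BOD₅/d.
Net biomass production P_X = Y_obs × Q·(S₀ − S) = 0.2334 × 2446 = 571.0 kg VSS/d.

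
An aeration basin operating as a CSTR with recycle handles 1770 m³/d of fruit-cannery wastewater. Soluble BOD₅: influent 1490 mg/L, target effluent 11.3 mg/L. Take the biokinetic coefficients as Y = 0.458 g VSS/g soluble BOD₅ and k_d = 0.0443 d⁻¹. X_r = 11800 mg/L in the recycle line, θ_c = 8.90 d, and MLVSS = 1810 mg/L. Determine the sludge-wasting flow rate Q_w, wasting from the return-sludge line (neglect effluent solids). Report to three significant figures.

Q_w ≈ 72.9 m³/d

From the SRT design equation V = Y Q (S₀−S) θ_c / [X (1 + k_d θ_c)] = 0.458 × 1770 × (1490 − 11.3) × 8.90 / [1810 × (1 + 0.0443 × 8.90)] = 1.07×10^7 / 2524 = 4227 m³.
Q_w = (V·X)/(θ_c X_r) = 4227 × 1810 / (8.90 × 11800) = 72.86 m³/d.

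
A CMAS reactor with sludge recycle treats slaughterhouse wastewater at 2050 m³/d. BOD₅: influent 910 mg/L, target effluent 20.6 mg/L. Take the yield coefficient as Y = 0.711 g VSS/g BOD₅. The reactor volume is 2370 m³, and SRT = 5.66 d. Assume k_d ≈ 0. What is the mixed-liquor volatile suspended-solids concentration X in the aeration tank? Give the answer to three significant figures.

X ≈ 3100 mg/L

X = Y·Q·ΔS·θ_c / V = 0.711 × 2050 × (910 − 20.6) × 5.66 / 2370 = 3096 mg/L.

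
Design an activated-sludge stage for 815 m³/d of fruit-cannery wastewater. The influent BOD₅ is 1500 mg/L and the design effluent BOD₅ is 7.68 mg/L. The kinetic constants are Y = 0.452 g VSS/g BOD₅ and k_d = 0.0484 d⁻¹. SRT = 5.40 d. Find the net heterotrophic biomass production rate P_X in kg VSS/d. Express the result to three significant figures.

Correct the yield for decay: Y_obs = Y/(1 + k_d θ_c) = 0.452 / (1 + 0.0484 × 5.40) = 0.452 / 1.261 = 0.3583.
Substrate removed = Q·(S₀ − S) = 815 m³/d × (1500 − 7.68) g/m³ = 1.22×10^6 g/d = 1216 kg/d.
Biomass produced: P_X = Y_obs·Q·ΔS = 0.3583 × 1216 ≈ 435.8 kg VSS/d.

P_X ≈ 436 kg VSS/d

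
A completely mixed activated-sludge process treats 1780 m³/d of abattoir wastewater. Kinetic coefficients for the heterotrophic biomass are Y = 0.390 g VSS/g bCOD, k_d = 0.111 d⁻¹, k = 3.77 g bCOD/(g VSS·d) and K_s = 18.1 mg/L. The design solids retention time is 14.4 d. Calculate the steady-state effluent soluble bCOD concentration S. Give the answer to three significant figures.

S ≈ 2.53 mg/L

From the Monod/SRT balance for a CMAS, S = K_s·(1+k_d θ_c)/[θ_c·(Y k − k_d) − 1] = 18.1 × (1 + 0.111 × 14.4) / [14.4 × (0.390 × 3.77 − 0.111) − 1] = 47.03 / 18.57 = 2.532 mg/L.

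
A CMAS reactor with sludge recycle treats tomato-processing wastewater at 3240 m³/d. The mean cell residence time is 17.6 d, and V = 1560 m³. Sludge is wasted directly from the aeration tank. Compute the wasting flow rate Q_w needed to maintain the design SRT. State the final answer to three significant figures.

Q_w ≈ 88.6 m³/d

Wasting from the aeration tank: Q_w = V / θ_c = 1560 / 17.6 = 88.64 m³/d.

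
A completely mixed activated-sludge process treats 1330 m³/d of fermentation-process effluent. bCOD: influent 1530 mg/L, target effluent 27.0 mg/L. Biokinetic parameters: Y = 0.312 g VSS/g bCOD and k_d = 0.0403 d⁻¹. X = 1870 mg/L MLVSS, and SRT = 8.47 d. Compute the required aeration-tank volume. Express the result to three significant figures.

Steady-state biomass mass balance: V·X·(1 + k_d·θ_c) = Y·Q·(S₀ − S)·θ_c, so V = 0.312 × 1330 × (1530 − 27.0) × 8.47 / [1870 × (1 + 0.0403 × 8.47)] = 5.28×10^6 / 2508 = 2106 m³.

V ≈ 2110 m³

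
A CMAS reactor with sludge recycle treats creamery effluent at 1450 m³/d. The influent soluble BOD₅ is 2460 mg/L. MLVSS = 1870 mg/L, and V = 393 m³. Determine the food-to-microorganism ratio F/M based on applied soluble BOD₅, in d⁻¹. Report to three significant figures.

Food-to-microorganism ratio F/M = Q S₀ / (V X) = 1450 × 2460 / (393.0 × 1870) = 4.854 d⁻¹.

F/M ≈ 4.85 d⁻¹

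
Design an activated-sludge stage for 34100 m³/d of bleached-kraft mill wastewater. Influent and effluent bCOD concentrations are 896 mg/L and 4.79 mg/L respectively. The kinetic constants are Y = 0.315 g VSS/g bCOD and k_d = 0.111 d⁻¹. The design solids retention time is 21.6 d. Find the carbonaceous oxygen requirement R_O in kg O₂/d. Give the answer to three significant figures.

R_O ≈ 26400 kg O₂/d

Correct the yield for decay: Y_obs = Y/(1 + k_d θ_c) = 0.315 / (1 + 0.111 × 21.6) = 0.315 / 3.398 = 0.09271.
Substrate removed = Q·(S₀ − S) = 34100 m³/d × (896 − 4.79) g/m³ = 3.04×10^7 g/d = 30390 kg/d.
Net sludge production P_X = 0.09271 × 30390 = 2818 kg VSS/d.
R_O = Q·(S₀ − S) − 1.42·P_X = 30390 − 1.42 × 2818 = 26389 kg O₂/d.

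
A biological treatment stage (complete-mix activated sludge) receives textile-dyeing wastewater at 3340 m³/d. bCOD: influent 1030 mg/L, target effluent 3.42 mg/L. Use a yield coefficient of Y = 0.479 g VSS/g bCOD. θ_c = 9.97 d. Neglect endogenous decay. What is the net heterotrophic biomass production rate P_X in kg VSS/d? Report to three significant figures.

P_X ≈ 1640 kg VSS/d

With endogenous decay neglected, the observed yield equals the true yield: Y_obs = Y = 0.479 g VSS/g bCOD.
Mass of bCOD removed per day: Q(S₀ − S) = 3340 × 1027 g/m³ = 3429 kg/d.
P_X = Y_obs · Q(S₀ − S) = 0.4790 × 3429 = 1642 kg VSS/d.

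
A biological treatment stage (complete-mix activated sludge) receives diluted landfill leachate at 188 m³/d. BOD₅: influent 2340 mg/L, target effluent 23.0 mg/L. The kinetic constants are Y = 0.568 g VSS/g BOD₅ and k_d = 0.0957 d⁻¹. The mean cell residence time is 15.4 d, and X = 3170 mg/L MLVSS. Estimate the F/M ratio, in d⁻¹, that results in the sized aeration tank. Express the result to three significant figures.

F/M ≈ 0.286 d⁻¹

Steady-state biomass mass balance: V·X·(1 + k_d·θ_c) = Y·Q·(S₀ − S)·θ_c, so V = 0.568 × 188 × (2340 − 23.0) × 15.4 / [3170 × (1 + 0.0957 × 15.4)] = 3.81×10^6 / 7842 = 485.9 m³.
F/M = Q·S₀ / (V·X) = 188 × 2340 / (485.9 × 3170) = 0.2856 g BOD₅·(g VSS·d)⁻¹.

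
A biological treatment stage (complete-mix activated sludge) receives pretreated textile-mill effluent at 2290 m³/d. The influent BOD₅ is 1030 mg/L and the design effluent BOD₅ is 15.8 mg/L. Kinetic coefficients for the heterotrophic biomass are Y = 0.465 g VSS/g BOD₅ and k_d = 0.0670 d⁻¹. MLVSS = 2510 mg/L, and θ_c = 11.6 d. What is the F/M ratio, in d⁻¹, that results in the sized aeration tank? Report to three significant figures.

F/M ≈ 0.335 d⁻¹

Steady-state biomass mass balance: V·X·(1 + k_d·θ_c) = Y·Q·(S₀ − S)·θ_c, so V = 0.465 × 2290 × (1030 − 15.8) × 11.6 / [2510 × (1 + 0.0670 × 11.6)] = 1.25×10^7 / 4461 = 2808 m³.
F/M = Q·S₀ / (V·X) = 2290 × 1030 / (2808 × 2510) = 0.3346 g BOD₅·(g VSS·d)⁻¹.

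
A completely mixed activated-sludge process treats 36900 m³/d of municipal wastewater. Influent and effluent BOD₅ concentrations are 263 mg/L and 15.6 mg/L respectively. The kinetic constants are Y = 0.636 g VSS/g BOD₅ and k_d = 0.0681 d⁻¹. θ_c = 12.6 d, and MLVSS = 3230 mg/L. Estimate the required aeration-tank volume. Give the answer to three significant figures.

Rearranging the biomass balance for a CMAS with decay, V = Y·Q·ΔS·θ_c / [X·(1+k_d θ_c)] = 0.636 × 36900 × (263 − 15.6) × 12.6 / [3230 × (1 + 0.0681 × 12.6)] = 7.32×10^7 / 6002 = 12190 m³.

V ≈ 12200 m³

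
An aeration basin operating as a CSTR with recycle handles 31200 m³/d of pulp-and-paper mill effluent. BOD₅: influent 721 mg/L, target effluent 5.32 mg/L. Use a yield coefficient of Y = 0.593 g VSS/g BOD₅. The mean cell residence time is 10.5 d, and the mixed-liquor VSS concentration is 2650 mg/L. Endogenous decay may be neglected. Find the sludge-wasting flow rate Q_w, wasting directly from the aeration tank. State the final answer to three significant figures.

Q_w ≈ 5000 m³/d

Biomass mass balance (decay neglected): V·X = Y·Q·(S₀ − S)·θ_c, so V = 0.593 × 31200 × (721 − 5.32) × 10.5 / 2650 = 52465 m³.
For wasting at MLVSS concentration, Q_w = V/θ_c = 52465/10.5 = 4997 m³/d.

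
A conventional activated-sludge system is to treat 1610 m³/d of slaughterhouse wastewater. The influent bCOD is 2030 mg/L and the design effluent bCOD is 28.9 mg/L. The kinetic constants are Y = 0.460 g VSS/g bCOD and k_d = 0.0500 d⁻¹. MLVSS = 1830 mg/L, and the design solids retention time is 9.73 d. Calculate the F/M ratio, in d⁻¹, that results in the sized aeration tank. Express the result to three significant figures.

F/M ≈ 0.337 d⁻¹

Rearranging the biomass balance for a CMAS with decay, V = Y·Q·ΔS·θ_c / [X·(1+k_d θ_c)] = 0.460 × 1610 × (2030 − 28.9) × 9.73 / [1830 × (1 + 0.0500 × 9.73)] = 1.44×10^7 / 2720 = 5301 m³.
F/M = applied load / biomass = Q·S₀/(V·X) = 1610 × 2030 / (5301 × 1830) = 0.3369 d⁻¹.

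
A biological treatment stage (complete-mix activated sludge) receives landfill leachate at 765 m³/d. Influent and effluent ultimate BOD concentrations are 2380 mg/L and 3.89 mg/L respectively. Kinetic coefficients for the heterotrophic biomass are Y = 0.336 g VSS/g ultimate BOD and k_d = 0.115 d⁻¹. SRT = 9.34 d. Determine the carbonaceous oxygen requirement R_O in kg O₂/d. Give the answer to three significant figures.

The observed yield is Y_obs = Y/(1 + k_d·θ_c) = 0.336 / (1 + 0.115 × 9.34) = 0.336 / 2.074 = 0.1620 g VSS per g ultimate BOD removed.
Mass of ultimate BOD removed per day: Q(S₀ − S) = 765 × 2376 g/m³ = 1818 kg/d.
Biomass synthesised: P_X = Y_obs × 1818 = 294.5 kg VSS/d.
Carbonaceous O₂ demand = substrate oxidised − cell-mass equivalent = 1818 − 1.42 × 294.5 = 1400 kg O₂/d.

R_O ≈ 1400 kg O₂/d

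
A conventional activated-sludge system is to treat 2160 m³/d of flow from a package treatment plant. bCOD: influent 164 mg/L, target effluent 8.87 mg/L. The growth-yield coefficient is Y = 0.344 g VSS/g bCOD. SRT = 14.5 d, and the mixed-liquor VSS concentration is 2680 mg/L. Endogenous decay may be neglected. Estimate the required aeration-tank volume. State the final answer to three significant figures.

V ≈ 624 m³

V·X = Y·Q·ΔS·θ_c gives V = 0.344 × 2160 × (164 − 8.87) × 14.5 / 2680 = 623.7 m³.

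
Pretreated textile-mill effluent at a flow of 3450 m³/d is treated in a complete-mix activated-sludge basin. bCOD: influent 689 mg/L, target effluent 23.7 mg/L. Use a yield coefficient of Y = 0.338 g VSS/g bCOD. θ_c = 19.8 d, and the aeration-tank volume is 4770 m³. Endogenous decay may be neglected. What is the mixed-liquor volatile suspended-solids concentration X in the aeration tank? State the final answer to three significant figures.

X ≈ 3220 mg/L

Without decay, X = Y Q (S₀−S) θ_c / V = 0.338 × 3450 × (689 − 23.7) × 19.8 / 4770 = 3220 mg/L.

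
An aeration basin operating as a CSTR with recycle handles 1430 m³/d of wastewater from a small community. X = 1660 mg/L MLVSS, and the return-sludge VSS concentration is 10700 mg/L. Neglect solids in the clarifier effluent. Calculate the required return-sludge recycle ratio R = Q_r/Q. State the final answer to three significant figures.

R ≈ 0.184

Mass balance around the secondary clarifier (neglecting effluent solids): R = X / (X_r − X) = 1660 / (10700 − 1660) = 0.1836.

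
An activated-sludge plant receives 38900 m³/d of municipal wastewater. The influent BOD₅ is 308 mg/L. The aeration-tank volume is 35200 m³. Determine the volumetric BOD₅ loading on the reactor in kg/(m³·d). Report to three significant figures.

L_v ≈ 0.340 kg BOD₅/(m³·d)

Applied BOD₅ load per unit volume = Q·S₀/V = (38900 × 308/1000)/35200 = 0.3404 kg BOD₅·m⁻³·d⁻¹.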